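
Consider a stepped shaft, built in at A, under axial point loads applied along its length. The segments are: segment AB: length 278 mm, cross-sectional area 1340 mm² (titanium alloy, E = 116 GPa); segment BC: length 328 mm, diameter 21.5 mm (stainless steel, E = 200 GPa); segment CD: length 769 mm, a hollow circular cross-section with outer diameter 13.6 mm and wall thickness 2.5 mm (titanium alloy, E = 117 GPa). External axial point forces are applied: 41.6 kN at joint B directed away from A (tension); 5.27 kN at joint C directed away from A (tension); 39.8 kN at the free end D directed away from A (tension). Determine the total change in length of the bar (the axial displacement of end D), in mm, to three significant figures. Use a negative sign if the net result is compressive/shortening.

3.36 mm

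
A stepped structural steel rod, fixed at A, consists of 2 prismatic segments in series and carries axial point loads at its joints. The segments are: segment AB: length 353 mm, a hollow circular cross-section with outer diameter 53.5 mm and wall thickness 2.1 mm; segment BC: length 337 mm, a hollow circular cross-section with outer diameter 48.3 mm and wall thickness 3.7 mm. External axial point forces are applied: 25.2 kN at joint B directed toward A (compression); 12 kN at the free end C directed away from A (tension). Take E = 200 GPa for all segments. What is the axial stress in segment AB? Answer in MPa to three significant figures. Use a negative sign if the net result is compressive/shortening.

-38.9 MPa

Internal axial forces (sectioning from the free end, tension +): N_BC = 12 kN, N_AB = -13.2 kN.
A_AB = 339.1 mm².
σ_AB = N_AB/A_AB = -13200/339.1 = -38.93 MPa.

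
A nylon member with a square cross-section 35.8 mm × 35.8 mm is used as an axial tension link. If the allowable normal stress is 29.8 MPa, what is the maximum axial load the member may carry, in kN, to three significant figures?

A = 1282 mm².
P_max = σ_allow · A = 29.8 · 1282 = 38190 N = 38.19 kN.

38.2 kN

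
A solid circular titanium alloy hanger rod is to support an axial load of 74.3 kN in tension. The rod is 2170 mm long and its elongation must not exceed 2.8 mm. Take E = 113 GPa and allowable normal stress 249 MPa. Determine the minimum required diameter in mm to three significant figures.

Required area A ≥ P/σ_allow = 74300/249 = 298.4 mm².
For a solid circular section, d ≥ √(4A/π) = 19.49 mm.
Elongation limit: A ≥ PL/(Eδ_allow) = 74300·2170/(113000·2.8) = 509.6 mm² ⇒ d ≥ 25.47 mm.
The elongation limit governs.

25.5 mm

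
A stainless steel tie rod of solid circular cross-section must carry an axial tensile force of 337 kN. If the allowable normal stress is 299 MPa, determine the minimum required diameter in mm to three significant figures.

Required area A ≥ P/σ_allow = 337000/299 = 1127 mm².
For a solid circular section, d ≥ √(4A/π) = 37.88 mm.

37.9 mm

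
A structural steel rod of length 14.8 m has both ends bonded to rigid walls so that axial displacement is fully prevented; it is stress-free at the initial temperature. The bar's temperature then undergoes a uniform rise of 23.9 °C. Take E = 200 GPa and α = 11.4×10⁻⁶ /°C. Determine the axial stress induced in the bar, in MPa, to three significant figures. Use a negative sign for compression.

-54.5 MPa

Free thermal expansion αLΔT = 11.4e-6 · 14800 · 23.9 = 4.032 mm.
The walls impose strain ε = −(4.032)/14800 = -2.7246e-04; σ = Eε = 200000 · -2.7246e-04 = -54.49 MPa.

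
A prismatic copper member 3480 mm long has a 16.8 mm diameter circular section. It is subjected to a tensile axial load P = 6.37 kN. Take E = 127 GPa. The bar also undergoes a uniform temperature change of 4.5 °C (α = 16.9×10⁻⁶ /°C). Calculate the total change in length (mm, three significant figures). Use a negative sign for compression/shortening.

A = 221.7 mm².
δ_mech = NL/(AE) = 6370·3480/(221.7·127000) = 0.7874 mm.
δ_thermal = αLΔT = 16.9e-6·3480·4.5 = 0.2647 mm.
δ = δ_mech + δ_thermal = 1.052 mm.

1.05 mm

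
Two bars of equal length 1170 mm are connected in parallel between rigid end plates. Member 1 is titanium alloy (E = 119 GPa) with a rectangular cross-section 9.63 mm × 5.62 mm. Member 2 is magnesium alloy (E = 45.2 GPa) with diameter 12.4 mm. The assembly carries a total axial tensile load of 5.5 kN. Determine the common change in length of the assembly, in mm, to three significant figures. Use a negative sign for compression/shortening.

A_1 = 54.12 mm².
A_2 = 120.8 mm².
Equal strain + equilibrium ⇒ each member carries load in proportion to AE: A₁E₁ = 6440000 N, A₂E₂ = 5458000 N, ΣAE = 11900000 N.
δ = PL/ΣAE = 5500·1170/11900000 = 0.5408 mm.

0.541 mm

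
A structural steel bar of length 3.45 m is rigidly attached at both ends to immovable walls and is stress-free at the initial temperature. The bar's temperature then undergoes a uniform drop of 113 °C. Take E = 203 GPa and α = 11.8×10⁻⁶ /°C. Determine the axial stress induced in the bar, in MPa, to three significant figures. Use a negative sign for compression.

271 MPa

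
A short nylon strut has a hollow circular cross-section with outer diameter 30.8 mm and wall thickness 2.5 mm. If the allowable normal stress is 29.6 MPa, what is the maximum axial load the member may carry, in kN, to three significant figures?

6.58 kN

A = 222.3 mm².
P_max = σ_allow · A = 29.6 · 222.3 = 6579 N = 6.579 kN.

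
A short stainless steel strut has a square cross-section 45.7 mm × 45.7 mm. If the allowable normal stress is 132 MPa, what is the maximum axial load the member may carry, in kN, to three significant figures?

A = 2088 mm².
P_max = σ_allow · A = 132 · 2088 = 275700 N = 275.7 kN.

276 kN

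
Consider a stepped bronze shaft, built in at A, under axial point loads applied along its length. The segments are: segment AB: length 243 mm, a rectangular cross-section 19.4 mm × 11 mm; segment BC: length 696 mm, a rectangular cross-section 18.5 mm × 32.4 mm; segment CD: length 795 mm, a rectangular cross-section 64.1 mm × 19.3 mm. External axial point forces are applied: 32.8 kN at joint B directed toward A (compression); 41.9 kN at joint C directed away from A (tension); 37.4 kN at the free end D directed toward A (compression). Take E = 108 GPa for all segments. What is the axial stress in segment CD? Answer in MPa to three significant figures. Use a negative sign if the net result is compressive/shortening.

Internal axial forces (sectioning from the free end, tension +): N_CD = -37.4 kN, N_BC = 4.5 kN, N_AB = -28.3 kN.
A_CD = 1237 mm².
σ_CD = N_CD/A_CD = -37400/1237 = -30.23 MPa.

-30.2 MPa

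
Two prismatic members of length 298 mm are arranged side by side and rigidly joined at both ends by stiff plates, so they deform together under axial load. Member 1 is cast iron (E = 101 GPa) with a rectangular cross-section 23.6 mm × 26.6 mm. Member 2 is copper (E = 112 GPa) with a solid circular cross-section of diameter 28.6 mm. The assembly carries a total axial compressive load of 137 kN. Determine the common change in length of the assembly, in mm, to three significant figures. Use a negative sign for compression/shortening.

A_1 = 627.8 mm².
A_2 = 642.4 mm².
Equal strain + equilibrium ⇒ each member carries load in proportion to AE: A₁E₁ = 63400000 N, A₂E₂ = 71950000 N, ΣAE = 135400000 N.
δ = PL/ΣAE = -137000·298/135400000 = -0.3016 mm.

-0.302 mm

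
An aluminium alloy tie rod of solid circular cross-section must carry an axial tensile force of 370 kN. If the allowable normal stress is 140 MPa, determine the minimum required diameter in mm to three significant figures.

Required area A ≥ P/σ_allow = 370000/140 = 2643 mm².
For a solid circular section, d ≥ √(4A/π) = 58.01 mm.

58.0 mm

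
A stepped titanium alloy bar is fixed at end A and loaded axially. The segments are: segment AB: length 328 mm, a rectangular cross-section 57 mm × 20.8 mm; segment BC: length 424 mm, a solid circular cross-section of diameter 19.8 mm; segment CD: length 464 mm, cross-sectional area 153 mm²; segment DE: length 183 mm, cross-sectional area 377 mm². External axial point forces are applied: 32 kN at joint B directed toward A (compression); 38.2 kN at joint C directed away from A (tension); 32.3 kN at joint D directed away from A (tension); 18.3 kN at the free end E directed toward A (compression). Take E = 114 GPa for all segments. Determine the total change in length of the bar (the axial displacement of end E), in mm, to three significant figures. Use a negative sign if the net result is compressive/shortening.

0.974 mm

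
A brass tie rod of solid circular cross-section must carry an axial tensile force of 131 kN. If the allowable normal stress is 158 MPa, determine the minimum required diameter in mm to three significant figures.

32.5 mm

Required area A ≥ P/σ_allow = 131000/158 = 829.1 mm².
For a solid circular section, d ≥ √(4A/π) = 32.49 mm.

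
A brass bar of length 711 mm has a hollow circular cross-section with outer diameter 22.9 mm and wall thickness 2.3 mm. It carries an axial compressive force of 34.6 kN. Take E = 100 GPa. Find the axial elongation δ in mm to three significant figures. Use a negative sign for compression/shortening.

-1.65 mm

A = 148.8 mm².
δ_mech = NL/(AE) = -34600·711/(148.8·100000) = -1.653 mm.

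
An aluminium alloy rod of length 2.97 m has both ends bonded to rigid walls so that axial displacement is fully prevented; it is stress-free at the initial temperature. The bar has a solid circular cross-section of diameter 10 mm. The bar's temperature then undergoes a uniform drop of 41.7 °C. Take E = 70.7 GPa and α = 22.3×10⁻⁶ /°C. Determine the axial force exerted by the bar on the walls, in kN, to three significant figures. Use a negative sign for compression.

Free thermal expansion αLΔT = 22.3e-6 · 2970 · -41.7 = -2.762 mm.
The walls impose strain ε = −(-2.762)/2970 = 9.2991e-04; σ = Eε = 70700 · 9.2991e-04 = 65.74 MPa.
Wall reaction R = σ·A = 65.74·78.54 = 5164 N = 5.164 kN.

5.16 kN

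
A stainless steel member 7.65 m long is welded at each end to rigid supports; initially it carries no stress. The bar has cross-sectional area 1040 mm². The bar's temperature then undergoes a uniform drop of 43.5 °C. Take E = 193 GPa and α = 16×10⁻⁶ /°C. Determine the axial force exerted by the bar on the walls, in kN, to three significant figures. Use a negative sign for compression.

140 kN

Free thermal expansion αLΔT = 16e-6 · 7650 · -43.5 = -5.324 mm.
The walls impose strain ε = −(-5.324)/7650 = 6.9600e-04; σ = Eε = 193000 · 6.9600e-04 = 134.3 MPa.
Wall reaction R = σ·A = 134.3·1040 = 139700 N = 139.7 kN.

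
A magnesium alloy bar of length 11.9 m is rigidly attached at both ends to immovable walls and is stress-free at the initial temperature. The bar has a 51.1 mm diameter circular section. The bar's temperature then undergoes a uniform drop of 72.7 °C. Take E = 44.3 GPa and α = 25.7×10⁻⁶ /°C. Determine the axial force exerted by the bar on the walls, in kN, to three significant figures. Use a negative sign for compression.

170 kN

Free thermal expansion αLΔT = 25.7e-6 · 11900 · -72.7 = -22.23 mm.
The walls impose strain ε = −(-22.23)/11900 = 1.8684e-03; σ = Eε = 44300 · 1.8684e-03 = 82.77 MPa.
Wall reaction R = σ·A = 82.77·2051 = 169700 N = 169.7 kN.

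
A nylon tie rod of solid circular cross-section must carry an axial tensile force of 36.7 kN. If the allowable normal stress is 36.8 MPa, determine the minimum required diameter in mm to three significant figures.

Required area A ≥ P/σ_allow = 36700/36.8 = 997.3 mm².
For a solid circular section, d ≥ √(4A/π) = 35.63 mm.

35.6 mm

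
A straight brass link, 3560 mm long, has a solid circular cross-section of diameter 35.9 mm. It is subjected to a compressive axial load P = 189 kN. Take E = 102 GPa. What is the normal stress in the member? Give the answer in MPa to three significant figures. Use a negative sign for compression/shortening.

A = 1012 mm².
σ = N/A = -189000/1012 = -186.7 MPa.

-187 MPa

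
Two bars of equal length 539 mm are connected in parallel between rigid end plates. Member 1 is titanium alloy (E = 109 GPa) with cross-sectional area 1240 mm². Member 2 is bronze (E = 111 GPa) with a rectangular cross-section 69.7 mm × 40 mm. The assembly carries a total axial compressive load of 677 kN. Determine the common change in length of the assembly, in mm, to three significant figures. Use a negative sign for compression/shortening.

-0.821 mm

A_2 = 2788 mm².
Equal strain + equilibrium ⇒ each member carries load in proportion to AE: A₁E₁ = 135200000 N, A₂E₂ = 309500000 N, ΣAE = 444600000 N.
δ = PL/ΣAE = -677000·539/444600000 = -0.8207 mm.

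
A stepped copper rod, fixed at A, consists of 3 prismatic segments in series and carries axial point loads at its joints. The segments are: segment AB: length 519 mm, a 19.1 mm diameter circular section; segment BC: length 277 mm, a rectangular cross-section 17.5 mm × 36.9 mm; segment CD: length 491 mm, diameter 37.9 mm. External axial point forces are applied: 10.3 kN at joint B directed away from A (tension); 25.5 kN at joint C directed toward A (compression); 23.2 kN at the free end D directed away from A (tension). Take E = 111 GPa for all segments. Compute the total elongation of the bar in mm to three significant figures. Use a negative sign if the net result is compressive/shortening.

0.213 mm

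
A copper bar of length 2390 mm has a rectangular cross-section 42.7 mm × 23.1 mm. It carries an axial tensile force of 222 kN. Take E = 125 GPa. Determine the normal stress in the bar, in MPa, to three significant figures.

225 MPa

A = 986.4 mm².
σ = N/A = 222000/986.4 = 225.1 MPa.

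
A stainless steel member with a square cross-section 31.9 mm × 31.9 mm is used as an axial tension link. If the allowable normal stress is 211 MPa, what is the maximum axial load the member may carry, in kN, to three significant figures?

A = 1018 mm².
P_max = σ_allow · A = 211 · 1018 = 214700 N = 214.7 kN.

215 kN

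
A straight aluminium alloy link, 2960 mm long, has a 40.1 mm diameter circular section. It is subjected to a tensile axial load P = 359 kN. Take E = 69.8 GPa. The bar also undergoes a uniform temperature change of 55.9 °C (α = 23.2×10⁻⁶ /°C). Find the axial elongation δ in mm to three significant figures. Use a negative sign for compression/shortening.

A = 1263 mm².
δ_mech = NL/(AE) = 359000·2960/(1263·69800) = 12.05 mm.
δ_thermal = αLΔT = 23.2e-6·2960·55.9 = 3.839 mm.
δ = δ_mech + δ_thermal = 15.89 mm.

15.9 mm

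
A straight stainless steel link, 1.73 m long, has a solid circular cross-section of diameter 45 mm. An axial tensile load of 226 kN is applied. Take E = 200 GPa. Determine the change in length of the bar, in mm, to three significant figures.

A = 1590 mm².
δ_mech = NL/(AE) = 226000·1730/(1590·200000) = 1.229 mm.

1.23 mm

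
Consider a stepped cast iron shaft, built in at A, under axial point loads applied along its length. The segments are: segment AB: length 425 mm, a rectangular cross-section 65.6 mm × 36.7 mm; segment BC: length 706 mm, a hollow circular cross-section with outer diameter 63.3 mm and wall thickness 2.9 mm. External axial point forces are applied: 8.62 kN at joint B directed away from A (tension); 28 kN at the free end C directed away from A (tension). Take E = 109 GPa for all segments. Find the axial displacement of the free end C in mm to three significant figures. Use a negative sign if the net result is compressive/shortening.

Internal axial forces (sectioning from the free end, tension +): N_BC = 28 kN, N_AB = 36.62 kN.
A_AB = 2408 mm².
A_BC = 550.3 mm².
δ_AB = 36620·425/(2408·109000) = 0.05931 mm
δ_BC = 28000·706/(550.3·109000) = 0.3296 mm
δ = Σδ_i = 0.3889 mm.

0.389 mm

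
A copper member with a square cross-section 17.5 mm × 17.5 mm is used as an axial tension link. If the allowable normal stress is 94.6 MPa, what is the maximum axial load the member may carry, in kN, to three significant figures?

A = 306.2 mm².
P_max = σ_allow · A = 94.6 · 306.2 = 28970 N = 28.97 kN.

29.0 kN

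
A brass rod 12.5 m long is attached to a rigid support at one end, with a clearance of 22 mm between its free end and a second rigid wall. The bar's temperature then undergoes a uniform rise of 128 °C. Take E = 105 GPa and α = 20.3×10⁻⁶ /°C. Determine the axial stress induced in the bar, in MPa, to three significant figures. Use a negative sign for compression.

Free thermal expansion αLΔT = 20.3e-6 · 12500 · 128 = 32.48 mm.
The walls engage after the gap closes; constrained expansion = 32.48 − 22 = 10.48 mm.
The walls impose strain ε = −(10.48)/12500 = -8.3840e-04; σ = Eε = 105000 · -8.3840e-04 = -88.03 MPa.

-88.0 MPa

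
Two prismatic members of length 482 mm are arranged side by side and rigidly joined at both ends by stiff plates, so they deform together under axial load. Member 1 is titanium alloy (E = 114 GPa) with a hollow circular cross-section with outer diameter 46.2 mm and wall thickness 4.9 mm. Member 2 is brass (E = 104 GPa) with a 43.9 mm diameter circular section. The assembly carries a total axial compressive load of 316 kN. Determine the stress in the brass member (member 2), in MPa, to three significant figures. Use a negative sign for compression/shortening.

A_1 = 635.8 mm².
A_2 = 1514 mm².
Equal strain + equilibrium ⇒ each member carries load in proportion to AE: A₁E₁ = 72480000 N, A₂E₂ = 157400000 N, ΣAE = 229900000 N.
σ₂ = P·E₂/ΣAE = -316000·104000/229900000 = -143 MPa.

-143 MPa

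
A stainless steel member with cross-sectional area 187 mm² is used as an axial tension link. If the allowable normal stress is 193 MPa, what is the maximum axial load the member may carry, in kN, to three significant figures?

P_max = σ_allow · A = 193 · 187 = 36090 N = 36.09 kN.

36.1 kN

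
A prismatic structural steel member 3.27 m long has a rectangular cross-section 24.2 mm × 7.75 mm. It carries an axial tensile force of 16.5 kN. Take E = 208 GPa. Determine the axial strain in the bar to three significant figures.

A = 187.5 mm².
σ = N/A = 87.98 MPa; ε = σ/E = 87.98/208000 = 4.230e-04.

4.23e-04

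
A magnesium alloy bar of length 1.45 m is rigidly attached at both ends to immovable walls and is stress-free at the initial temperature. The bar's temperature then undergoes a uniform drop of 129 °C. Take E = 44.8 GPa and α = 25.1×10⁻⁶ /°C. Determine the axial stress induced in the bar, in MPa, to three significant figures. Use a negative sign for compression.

145 MPa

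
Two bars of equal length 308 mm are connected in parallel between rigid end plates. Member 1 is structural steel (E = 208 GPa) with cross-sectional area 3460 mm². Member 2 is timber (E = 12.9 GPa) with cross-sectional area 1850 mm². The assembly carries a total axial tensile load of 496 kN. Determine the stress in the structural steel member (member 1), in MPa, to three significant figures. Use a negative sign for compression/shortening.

139 MPa

Equal strain + equilibrium ⇒ each member carries load in proportion to AE: A₁E₁ = 719700000 N, A₂E₂ = 23860000 N, ΣAE = 743500000 N.
σ₁ = P·E₁/ΣAE = 496000·208000/743500000 = 138.8 MPa.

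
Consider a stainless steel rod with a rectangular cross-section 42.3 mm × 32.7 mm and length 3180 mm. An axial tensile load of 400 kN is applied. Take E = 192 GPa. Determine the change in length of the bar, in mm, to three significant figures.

4.79 mm

A = 1383 mm².
δ_mech = NL/(AE) = 400000·3180/(1383·192000) = 4.79 mm.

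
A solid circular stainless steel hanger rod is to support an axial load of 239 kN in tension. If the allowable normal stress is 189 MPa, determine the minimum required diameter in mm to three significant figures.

Required area A ≥ P/σ_allow = 239000/189 = 1265 mm².
For a solid circular section, d ≥ √(4A/π) = 40.13 mm.

40.1 mm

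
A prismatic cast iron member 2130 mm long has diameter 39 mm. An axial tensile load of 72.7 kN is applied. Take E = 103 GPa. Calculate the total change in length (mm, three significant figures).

A = 1195 mm².
δ_mech = NL/(AE) = 72700·2130/(1195·103000) = 1.259 mm.

1.26 mm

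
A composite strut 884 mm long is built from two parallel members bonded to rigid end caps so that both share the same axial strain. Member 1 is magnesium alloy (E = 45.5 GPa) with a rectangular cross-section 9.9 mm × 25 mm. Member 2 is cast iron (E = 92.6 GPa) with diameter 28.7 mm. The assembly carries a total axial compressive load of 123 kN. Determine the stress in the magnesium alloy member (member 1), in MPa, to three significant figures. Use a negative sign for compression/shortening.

-78.6 MPa

A_1 = 247.5 mm².
A_2 = 646.9 mm².
Equal strain + equilibrium ⇒ each member carries load in proportion to AE: A₁E₁ = 11260000 N, A₂E₂ = 59910000 N, ΣAE = 71170000 N.
σ₁ = P·E₁/ΣAE = -123000·45500/71170000 = -78.64 MPa.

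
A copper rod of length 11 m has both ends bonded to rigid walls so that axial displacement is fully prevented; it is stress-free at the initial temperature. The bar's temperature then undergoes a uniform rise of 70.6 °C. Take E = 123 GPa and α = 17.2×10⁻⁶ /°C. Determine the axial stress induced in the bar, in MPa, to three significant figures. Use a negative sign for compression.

Free thermal expansion αLΔT = 17.2e-6 · 11000 · 70.6 = 13.36 mm.
The walls impose strain ε = −(13.36)/11000 = -1.2143e-03; σ = Eε = 123000 · -1.2143e-03 = -149.4 MPa.

-149 MPa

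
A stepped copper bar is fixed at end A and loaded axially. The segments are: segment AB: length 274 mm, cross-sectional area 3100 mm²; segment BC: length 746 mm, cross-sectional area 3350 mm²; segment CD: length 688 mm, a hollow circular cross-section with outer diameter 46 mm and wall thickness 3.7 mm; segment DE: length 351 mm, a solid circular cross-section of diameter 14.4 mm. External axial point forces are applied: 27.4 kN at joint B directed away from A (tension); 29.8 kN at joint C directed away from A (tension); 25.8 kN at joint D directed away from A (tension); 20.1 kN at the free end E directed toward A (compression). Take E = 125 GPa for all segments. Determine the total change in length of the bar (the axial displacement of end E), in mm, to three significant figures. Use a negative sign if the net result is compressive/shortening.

Internal axial forces (sectioning from the free end, tension +): N_DE = -20.1 kN, N_CD = 5.7 kN, N_BC = 35.5 kN, N_AB = 62.9 kN.
A_CD = 491.7 mm².
A_DE = 162.9 mm².
δ_AB = 62900·274/(3100·125000) = 0.04448 mm
δ_BC = 35500·746/(3350·125000) = 0.06324 mm
δ_CD = 5700·688/(491.7·125000) = 0.06381 mm
δ_DE = -20100·351/(162.9·125000) = -0.3466 mm
δ = Σδ_i = -0.175 mm.

-0.175 mm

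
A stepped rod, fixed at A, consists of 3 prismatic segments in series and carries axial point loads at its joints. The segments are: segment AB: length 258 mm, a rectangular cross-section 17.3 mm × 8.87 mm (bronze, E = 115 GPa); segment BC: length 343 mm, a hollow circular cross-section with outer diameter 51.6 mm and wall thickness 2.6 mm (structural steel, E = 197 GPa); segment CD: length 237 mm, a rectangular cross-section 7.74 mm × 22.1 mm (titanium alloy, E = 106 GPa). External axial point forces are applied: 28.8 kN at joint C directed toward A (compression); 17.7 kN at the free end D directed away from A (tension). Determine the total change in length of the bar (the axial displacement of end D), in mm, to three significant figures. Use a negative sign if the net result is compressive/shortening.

Internal axial forces (sectioning from the free end, tension +): N_CD = 17.7 kN, N_BC = -11.1 kN, N_AB = -11.1 kN.
A_AB = 153.5 mm².
A_BC = 400.2 mm².
A_CD = 171.1 mm².
δ_AB = -11100·258/(153.5·115000) = -0.1623 mm
δ_BC = -11100·343/(400.2·197000) = -0.04829 mm
δ_CD = 17700·237/(171.1·106000) = 0.2314 mm
δ = Σδ_i = 0.02079 mm.

0.0208 mm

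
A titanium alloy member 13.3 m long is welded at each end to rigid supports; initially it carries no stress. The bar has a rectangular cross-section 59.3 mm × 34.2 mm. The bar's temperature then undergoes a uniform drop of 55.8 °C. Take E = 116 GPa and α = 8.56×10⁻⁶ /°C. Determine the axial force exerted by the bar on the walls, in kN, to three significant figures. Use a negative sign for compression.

112 kN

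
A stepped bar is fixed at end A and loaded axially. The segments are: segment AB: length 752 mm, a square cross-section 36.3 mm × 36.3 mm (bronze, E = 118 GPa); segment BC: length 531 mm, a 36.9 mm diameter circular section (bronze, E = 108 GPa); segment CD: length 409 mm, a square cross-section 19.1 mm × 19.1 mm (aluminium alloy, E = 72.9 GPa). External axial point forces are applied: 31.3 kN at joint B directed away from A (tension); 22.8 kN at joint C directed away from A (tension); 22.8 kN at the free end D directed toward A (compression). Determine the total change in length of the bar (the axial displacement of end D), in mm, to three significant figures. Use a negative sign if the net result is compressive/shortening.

Internal axial forces (sectioning from the free end, tension +): N_CD = -22.8 kN, N_BC = 0 kN, N_AB = 31.3 kN.
A_AB = 1318 mm².
A_BC = 1069 mm².
A_CD = 364.8 mm².
δ_AB = 31300·752/(1318·118000) = 0.1514 mm
δ_BC = 0·531/(1069·108000) = 0 mm
δ_CD = -22800·409/(364.8·72900) = -0.3506 mm
δ = Σδ_i = -0.1993 mm.

-0.199 mm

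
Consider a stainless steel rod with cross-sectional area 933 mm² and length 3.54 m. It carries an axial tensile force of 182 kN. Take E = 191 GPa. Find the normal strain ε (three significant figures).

0.00102

σ = N/A = 195.1 MPa; ε = σ/E = 195.1/191000 = 1.021e-03.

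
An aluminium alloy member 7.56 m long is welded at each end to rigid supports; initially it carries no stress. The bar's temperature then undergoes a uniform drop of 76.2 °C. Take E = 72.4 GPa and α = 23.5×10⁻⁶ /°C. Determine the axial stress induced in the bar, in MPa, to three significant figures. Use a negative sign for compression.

130 MPa

Free thermal expansion αLΔT = 23.5e-6 · 7560 · -76.2 = -13.54 mm.
The walls impose strain ε = −(-13.54)/7560 = 1.7907e-03; σ = Eε = 72400 · 1.7907e-03 = 129.6 MPa.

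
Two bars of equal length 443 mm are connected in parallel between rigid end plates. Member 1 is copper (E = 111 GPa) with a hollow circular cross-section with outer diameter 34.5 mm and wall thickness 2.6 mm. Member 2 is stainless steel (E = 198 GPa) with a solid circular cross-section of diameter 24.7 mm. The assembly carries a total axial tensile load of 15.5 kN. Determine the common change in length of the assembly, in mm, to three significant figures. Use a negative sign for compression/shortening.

A_1 = 260.6 mm².
A_2 = 479.2 mm².
Equal strain + equilibrium ⇒ each member carries load in proportion to AE: A₁E₁ = 28920000 N, A₂E₂ = 94870000 N, ΣAE = 123800000 N.
δ = PL/ΣAE = 15500·443/123800000 = 0.05547 mm.

0.0555 mm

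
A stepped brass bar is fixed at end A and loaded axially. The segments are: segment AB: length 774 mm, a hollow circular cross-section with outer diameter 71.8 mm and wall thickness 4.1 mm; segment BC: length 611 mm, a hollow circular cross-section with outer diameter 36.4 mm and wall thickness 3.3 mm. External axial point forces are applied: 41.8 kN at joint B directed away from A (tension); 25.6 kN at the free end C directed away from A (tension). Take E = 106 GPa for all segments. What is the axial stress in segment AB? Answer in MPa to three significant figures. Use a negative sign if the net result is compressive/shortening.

77.3 MPa

Internal axial forces (sectioning from the free end, tension +): N_BC = 25.6 kN, N_AB = 67.4 kN.
A_AB = 872 mm².
σ_AB = N_AB/A_AB = 67400/872 = 77.29 MPa.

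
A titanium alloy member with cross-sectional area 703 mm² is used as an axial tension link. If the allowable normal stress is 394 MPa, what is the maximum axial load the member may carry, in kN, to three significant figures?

277 kN

P_max = σ_allow · A = 394 · 703 = 277000 N = 277 kN.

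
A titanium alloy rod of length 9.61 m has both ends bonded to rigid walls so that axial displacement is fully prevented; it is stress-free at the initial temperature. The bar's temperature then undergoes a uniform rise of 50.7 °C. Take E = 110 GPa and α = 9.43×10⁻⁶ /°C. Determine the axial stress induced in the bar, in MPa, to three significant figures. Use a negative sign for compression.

-52.6 MPa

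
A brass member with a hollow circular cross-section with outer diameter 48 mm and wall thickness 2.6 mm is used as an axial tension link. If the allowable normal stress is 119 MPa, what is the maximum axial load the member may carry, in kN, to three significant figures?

44.1 kN

A = 370.8 mm².
P_max = σ_allow · A = 119 · 370.8 = 44130 N = 44.13 kN.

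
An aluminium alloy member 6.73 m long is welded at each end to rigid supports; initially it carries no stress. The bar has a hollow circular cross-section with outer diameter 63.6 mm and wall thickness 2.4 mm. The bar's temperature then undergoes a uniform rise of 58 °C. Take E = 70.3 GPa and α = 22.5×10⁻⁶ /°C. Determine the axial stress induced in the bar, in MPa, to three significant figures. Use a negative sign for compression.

-91.7 MPa

Free thermal expansion αLΔT = 22.5e-6 · 6730 · 58 = 8.783 mm.
The walls impose strain ε = −(8.783)/6730 = -1.3050e-03; σ = Eε = 70300 · -1.3050e-03 = -91.74 MPa.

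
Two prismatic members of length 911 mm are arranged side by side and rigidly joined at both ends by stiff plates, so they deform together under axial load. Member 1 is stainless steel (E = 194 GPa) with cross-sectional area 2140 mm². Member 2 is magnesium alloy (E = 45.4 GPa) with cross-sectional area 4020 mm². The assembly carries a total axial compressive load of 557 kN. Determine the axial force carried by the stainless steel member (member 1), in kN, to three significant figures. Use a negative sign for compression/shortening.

-387 kN

Equal strain + equilibrium ⇒ each member carries load in proportion to AE: A₁E₁ = 415200000 N, A₂E₂ = 182500000 N, ΣAE = 597700000 N.
F₁ = P·A₁E₁/ΣAE = -557000·415200000/597700000 = -386900 N.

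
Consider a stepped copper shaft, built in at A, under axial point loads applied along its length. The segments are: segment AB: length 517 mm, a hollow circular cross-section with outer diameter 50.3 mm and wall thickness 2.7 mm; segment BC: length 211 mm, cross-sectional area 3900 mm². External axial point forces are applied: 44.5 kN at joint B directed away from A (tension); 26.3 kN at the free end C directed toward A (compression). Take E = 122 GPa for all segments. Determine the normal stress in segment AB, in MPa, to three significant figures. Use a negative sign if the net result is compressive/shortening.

45.1 MPa

Internal axial forces (sectioning from the free end, tension +): N_BC = -26.3 kN, N_AB = 18.2 kN.
A_AB = 403.8 mm².
σ_AB = N_AB/A_AB = 18200/403.8 = 45.08 MPa.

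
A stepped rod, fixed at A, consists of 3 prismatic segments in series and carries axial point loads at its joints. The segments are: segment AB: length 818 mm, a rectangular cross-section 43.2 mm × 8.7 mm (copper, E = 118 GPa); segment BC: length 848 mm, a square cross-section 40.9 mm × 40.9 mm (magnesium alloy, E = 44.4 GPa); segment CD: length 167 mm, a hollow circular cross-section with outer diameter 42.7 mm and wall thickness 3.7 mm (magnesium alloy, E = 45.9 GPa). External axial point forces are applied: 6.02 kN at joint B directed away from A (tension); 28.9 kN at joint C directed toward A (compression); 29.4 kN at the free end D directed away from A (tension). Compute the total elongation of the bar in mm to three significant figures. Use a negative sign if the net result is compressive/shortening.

0.362 mm

Internal axial forces (sectioning from the free end, tension +): N_CD = 29.4 kN, N_BC = 0.5 kN, N_AB = 6.52 kN.
A_AB = 375.8 mm².
A_BC = 1673 mm².
A_CD = 453.3 mm².
δ_AB = 6520·818/(375.8·118000) = 0.1203 mm
δ_BC = 500·848/(1673·44400) = 0.005709 mm
δ_CD = 29400·167/(453.3·45900) = 0.236 mm
δ = Σδ_i = 0.3619 mm.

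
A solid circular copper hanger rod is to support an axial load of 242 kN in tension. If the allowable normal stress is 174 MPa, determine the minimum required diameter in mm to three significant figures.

42.1 mm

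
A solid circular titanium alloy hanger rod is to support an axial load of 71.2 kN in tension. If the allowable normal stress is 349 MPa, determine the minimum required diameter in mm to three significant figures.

Required area A ≥ P/σ_allow = 71200/349 = 204 mm².
For a solid circular section, d ≥ √(4A/π) = 16.12 mm.

16.1 mm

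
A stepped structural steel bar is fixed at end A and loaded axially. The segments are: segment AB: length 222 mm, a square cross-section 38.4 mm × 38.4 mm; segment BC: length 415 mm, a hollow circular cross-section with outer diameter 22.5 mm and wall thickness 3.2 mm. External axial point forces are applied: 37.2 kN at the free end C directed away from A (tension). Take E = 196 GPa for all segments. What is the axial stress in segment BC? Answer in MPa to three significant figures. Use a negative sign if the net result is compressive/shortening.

192 MPa

Internal axial forces (sectioning from the free end, tension +): N_BC = 37.2 kN, N_AB = 37.2 kN.
A_BC = 194 mm².
σ_BC = N_BC/A_BC = 37200/194 = 191.7 MPa.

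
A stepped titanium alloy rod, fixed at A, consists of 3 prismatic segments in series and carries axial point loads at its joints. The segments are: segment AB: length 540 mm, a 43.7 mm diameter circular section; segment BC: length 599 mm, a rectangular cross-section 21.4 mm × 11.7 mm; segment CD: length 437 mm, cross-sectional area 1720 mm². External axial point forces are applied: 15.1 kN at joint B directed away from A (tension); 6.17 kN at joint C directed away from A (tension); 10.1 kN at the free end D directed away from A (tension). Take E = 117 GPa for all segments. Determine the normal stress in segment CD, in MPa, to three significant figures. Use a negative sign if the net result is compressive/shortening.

5.87 MPa

Internal axial forces (sectioning from the free end, tension +): N_CD = 10.1 kN, N_BC = 16.27 kN, N_AB = 31.37 kN.
σ_CD = N_CD/A_CD = 10100/1720 = 5.872 MPa.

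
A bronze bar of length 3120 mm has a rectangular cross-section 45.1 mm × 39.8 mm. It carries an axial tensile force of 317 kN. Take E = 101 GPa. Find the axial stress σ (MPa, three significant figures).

A = 1795 mm².
σ = N/A = 317000/1795 = 176.6 MPa.

177 MPa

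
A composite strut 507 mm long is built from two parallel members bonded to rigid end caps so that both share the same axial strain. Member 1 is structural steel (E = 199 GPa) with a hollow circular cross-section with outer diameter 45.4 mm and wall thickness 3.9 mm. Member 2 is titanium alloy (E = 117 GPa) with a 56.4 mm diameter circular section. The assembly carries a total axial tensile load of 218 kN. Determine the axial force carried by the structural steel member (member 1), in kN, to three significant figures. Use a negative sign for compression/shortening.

56.1 kN

A_1 = 508.5 mm².
A_2 = 2498 mm².
Equal strain + equilibrium ⇒ each member carries load in proportion to AE: A₁E₁ = 101200000 N, A₂E₂ = 292300000 N, ΣAE = 393500000 N.
F₁ = P·A₁E₁/ΣAE = 218000·101200000/393500000 = 56060 N.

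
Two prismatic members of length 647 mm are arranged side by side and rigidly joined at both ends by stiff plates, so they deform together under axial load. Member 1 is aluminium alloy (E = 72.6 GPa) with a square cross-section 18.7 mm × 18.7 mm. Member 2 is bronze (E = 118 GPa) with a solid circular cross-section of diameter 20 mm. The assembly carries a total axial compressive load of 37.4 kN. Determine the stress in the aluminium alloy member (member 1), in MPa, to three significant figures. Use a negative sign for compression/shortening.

-43.5 MPa

A_1 = 349.7 mm².
A_2 = 314.2 mm².
Equal strain + equilibrium ⇒ each member carries load in proportion to AE: A₁E₁ = 25390000 N, A₂E₂ = 37070000 N, ΣAE = 62460000 N.
σ₁ = P·E₁/ΣAE = -37400·72600/62460000 = -43.47 MPa.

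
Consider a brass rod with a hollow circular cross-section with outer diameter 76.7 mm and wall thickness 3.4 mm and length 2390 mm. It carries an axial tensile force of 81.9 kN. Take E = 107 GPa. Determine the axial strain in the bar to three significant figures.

A = 782.9 mm².
σ = N/A = 104.6 MPa; ε = σ/E = 104.6/107000 = 9.776e-04.

9.78e-04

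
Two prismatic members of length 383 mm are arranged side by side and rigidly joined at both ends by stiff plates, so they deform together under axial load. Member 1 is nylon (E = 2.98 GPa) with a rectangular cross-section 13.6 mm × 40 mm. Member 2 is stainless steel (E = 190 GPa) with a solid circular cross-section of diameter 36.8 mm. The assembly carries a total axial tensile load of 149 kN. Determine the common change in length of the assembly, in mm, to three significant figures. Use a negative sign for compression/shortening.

A_1 = 544 mm².
A_2 = 1064 mm².
Equal strain + equilibrium ⇒ each member carries load in proportion to AE: A₁E₁ = 1621000 N, A₂E₂ = 202100000 N, ΣAE = 203700000 N.
δ = PL/ΣAE = 149000·383/203700000 = 0.2801 mm.

0.280 mm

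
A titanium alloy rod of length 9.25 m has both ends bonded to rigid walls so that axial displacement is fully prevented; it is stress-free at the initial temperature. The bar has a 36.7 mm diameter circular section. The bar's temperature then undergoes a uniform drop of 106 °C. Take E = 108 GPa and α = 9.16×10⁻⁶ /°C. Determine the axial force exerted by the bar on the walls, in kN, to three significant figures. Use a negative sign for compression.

111 kN

Free thermal expansion αLΔT = 9.16e-6 · 9250 · -106 = -8.981 mm.
The walls impose strain ε = −(-8.981)/9250 = 9.7096e-04; σ = Eε = 108000 · 9.7096e-04 = 104.9 MPa.
Wall reaction R = σ·A = 104.9·1058 = 110900 N = 110.9 kN.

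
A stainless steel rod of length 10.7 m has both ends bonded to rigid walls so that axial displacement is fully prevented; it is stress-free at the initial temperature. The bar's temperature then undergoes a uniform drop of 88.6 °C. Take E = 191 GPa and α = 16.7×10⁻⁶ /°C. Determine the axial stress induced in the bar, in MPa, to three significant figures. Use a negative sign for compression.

Free thermal expansion αLΔT = 16.7e-6 · 10700 · -88.6 = -15.83 mm.
The walls impose strain ε = −(-15.83)/10700 = 1.4796e-03; σ = Eε = 191000 · 1.4796e-03 = 282.6 MPa.

283 MPa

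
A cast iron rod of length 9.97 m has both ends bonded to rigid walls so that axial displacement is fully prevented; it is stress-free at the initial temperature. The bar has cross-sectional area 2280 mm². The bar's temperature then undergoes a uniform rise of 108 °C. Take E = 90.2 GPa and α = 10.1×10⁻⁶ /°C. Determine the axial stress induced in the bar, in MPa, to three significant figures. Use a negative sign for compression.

-98.4 MPa

Free thermal expansion αLΔT = 10.1e-6 · 9970 · 108 = 10.88 mm.
The walls impose strain ε = −(10.88)/9970 = -1.0908e-03; σ = Eε = 90200 · -1.0908e-03 = -98.39 MPa.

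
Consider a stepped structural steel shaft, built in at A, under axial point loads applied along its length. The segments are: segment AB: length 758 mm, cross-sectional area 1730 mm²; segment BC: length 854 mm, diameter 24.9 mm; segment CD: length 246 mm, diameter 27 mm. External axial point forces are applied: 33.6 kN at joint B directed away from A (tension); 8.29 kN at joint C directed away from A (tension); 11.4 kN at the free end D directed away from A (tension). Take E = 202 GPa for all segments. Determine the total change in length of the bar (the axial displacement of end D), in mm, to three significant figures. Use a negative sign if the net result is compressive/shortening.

Internal axial forces (sectioning from the free end, tension +): N_CD = 11.4 kN, N_BC = 19.69 kN, N_AB = 53.29 kN.
A_BC = 487 mm².
A_CD = 572.6 mm².
δ_AB = 53290·758/(1730·202000) = 0.1156 mm
δ_BC = 19690·854/(487·202000) = 0.1709 mm
δ_CD = 11400·246/(572.6·202000) = 0.02425 mm
δ = Σδ_i = 0.3108 mm.

0.311 mm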